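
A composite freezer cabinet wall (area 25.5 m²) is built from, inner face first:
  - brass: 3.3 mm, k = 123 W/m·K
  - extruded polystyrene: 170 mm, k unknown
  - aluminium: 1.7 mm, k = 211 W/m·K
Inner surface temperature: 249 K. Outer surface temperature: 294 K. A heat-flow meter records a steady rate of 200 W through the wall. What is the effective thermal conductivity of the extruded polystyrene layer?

k ≈ 0.0296 W/(m·K)

Thermal resistances in series:
R_brass = L/(kA) = 0.0033/(123×25.5) = 1.052×10^-6 K/W
R_aluminium = L/(kA) = 0.0017/(211×25.5) = 3.16×10^-7 K/W
Sum of known resistances R_other = 1.368×10^-6 K/W
Total R = ΔT/Q = 45/200 = 0.225 K/W
R_extruded polystyrene = R_total − R_other = 0.225 K/W
k = L/(R·A) = 0.17/(0.225×25.5)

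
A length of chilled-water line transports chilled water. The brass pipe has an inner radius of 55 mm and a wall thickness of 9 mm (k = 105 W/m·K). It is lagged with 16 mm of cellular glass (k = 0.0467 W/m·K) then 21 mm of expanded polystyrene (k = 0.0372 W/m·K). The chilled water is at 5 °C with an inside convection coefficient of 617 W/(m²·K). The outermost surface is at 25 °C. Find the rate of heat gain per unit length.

q′ ≈ 11.3 W/m

Radial resistances (cylindrical: R_cond = ln(r_o/r_i)/(2πkL), R_conv = 1/(h·2πrL)):
R_inner film = 1/(h_i·2πr₁L) = 1/(617×2π×0.055×1) = 0.00469 K/W
R_brass pipe wall = ln(64/55)/(2π×105×1) = 2.297×10^-4 K/W
R_cellular glass = ln(80/64)/(2π×0.0467×1) = 0.7605 K/W
R_expanded polystyrene = ln(101/80)/(2π×0.0372×1) = 0.9973 K/W
R_total = 1.763 K/W
Q = ΔT/R_total = 20/1.763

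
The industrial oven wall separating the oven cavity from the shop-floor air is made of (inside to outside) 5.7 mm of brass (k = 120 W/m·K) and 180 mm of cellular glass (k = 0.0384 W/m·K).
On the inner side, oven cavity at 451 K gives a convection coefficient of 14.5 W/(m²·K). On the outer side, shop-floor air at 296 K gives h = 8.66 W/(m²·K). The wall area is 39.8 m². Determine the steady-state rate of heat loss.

Q ≈ 1270 W

Model the wall as resistances in series:
R_inner film = 1/(h_i·A) = 1/(14.5×39.8) = 0.001733 K/W
R_brass = L/(kA) = 0.0057/(120×39.8) = 1.193×10^-6 K/W
R_cellular glass = L/(kA) = 0.18/(0.0384×39.8) = 0.1178 K/W
R_outer film = 1/(h_o·A) = 1/(8.66×39.8) = 0.002901 K/W
R_total = 0.1224 K/W
Q = ΔT / R_total = 155 / 0.1224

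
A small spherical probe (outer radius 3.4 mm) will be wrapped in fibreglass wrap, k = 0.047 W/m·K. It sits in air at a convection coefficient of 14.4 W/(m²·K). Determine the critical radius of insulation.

r_cr ≈ 6.53 mm

For a sphere r_cr = 2k/h = 2×0.047/14.4
r_cr = 6.53 mm; since the bare radius (3.4 mm) is below r_cr, adding a thin layer of insulation will *increase* heat loss.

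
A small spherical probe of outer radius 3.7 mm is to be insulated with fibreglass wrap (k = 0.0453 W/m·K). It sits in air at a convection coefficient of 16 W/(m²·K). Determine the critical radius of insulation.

r_cr ≈ 5.66 mm

For a sphere r_cr = 2k/h = 2×0.0453/16
r_cr = 5.66 mm; since the bare radius (3.7 mm) is below r_cr, adding a thin layer of insulation will *increase* heat loss.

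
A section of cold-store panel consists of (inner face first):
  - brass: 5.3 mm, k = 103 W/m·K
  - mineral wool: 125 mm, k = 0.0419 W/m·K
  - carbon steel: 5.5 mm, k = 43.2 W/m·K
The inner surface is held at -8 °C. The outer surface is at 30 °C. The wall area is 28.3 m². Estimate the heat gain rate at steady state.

Q ≈ 360 W

Series thermal resistances:
R_brass = L/(kA) = 0.0053/(103×28.3) = 1.818×10^-6 K/W
R_mineral wool = L/(kA) = 0.125/(0.0419×28.3) = 0.1054 K/W
R_carbon steel = L/(kA) = 0.0055/(43.2×28.3) = 4.499×10^-6 K/W
R_total = 0.1054 K/W
Q = ΔT / R_total = 38 / 0.1054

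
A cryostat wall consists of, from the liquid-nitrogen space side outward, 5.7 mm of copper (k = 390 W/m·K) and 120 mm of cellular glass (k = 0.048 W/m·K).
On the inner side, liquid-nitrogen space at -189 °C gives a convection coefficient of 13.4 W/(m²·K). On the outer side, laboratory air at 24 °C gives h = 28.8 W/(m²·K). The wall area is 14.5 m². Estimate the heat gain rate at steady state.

Q ≈ 1180 W

Thermal resistances in series:
R_inner film = 1/(h_i·A) = 1/(13.4×14.5) = 0.005147 K/W
R_copper = L/(kA) = 0.0057/(390×14.5) = 1.008×10^-6 K/W
R_cellular glass = L/(kA) = 0.12/(0.048×14.5) = 0.1724 K/W
R_outer film = 1/(h_o·A) = 1/(28.8×14.5) = 0.002395 K/W
R_total = 0.18 K/W
Q = ΔT / R_total = 213 / 0.18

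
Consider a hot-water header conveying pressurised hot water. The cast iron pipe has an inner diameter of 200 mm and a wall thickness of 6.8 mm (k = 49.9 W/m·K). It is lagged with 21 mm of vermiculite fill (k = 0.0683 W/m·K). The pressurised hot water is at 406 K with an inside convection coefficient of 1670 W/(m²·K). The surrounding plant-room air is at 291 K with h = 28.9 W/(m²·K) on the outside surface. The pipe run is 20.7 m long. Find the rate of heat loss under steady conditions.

Per-layer cylindrical resistances, series-summed:
R_inner film = 1/(h_i·2πr₁L) = 1/(1670×2π×0.1×20.7) = 4.604×10^-5 K/W
R_cast iron pipe wall = ln(106.8/100)/(2π×49.9×20.7) = 1.014×10^-5 K/W
R_vermiculite fill = ln(127.8/106.8)/(2π×0.0683×20.7) = 0.02021 K/W
R_outer film = 1/(h_o·2πr_oL) = 1/(28.9×2π×0.1278×20.7) = 0.002082 K/W
R_total = 0.02235 K/W
Q = ΔT/R_total = 115/0.02235

Q ≈ 5150 W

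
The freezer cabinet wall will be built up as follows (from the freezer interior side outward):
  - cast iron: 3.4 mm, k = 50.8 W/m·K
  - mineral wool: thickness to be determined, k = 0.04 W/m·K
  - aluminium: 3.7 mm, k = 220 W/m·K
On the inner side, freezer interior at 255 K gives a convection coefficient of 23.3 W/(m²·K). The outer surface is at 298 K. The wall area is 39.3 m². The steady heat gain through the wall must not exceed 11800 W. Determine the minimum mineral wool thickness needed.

Thermal resistances in series:
R_inner film = 1/(h_i·A) = 1/(23.3×39.3) = 0.001092 K/W
R_cast iron = L/(kA) = 0.0034/(50.8×39.3) = 1.703×10^-6 K/W
R_aluminium = L/(kA) = 0.0037/(220×39.3) = 4.279×10^-7 K/W
Sum of the known resistances R_other = 0.001094 K/W
Required total resistance R_tot = ΔT/Q_allow = 43/11800 = 0.003644 K/W
R_mineral wool = R_tot − R_other = 0.00255 K/W
L = R·k·A = 0.00255×0.04×39.3

L ≈ 4.01 mm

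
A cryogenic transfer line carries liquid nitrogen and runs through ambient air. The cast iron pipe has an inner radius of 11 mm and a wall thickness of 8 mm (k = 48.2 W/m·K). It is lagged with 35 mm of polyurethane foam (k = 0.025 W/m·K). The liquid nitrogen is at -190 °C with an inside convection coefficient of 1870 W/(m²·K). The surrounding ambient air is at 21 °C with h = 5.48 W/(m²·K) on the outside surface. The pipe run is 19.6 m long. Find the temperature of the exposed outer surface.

T ≈ 5.23 °C

Treating each annulus and film as a series resistance:
R_inner film = 1/(h_i·2πr₁L) = 1/(1870×2π×0.011×19.6) = 3.948×10^-4 K/W
R_cast iron pipe wall = ln(19/11)/(2π×48.2×19.6) = 9.208×10^-5 K/W
R_polyurethane foam = ln(54/19)/(2π×0.025×19.6) = 0.3393 K/W
R_outer film = 1/(h_o·2πr_oL) = 1/(5.48×2π×0.054×19.6) = 0.02744 K/W
R_total = 0.3672 K/W
Q = ΔT/R_total = 211/0.3672
Q = 575 W
T_interface = T_inner + Q·ΣR(inner→interface) = -190 + 575×0.3398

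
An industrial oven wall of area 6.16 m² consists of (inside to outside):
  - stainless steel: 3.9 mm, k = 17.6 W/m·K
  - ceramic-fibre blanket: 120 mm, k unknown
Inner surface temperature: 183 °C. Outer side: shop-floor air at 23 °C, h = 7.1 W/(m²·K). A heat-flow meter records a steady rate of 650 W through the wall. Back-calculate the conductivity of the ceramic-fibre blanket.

k ≈ 0.0873 W/(m·K)

Series thermal resistances:
R_stainless steel = L/(kA) = 0.0039/(17.6×6.16) = 3.597×10^-5 K/W
R_outer film = 1/(h_o·A) = 1/(7.1×6.16) = 0.02286 K/W
Sum of known resistances R_other = 0.0229 K/W
Total R = ΔT/Q = 160/650 = 0.2462 K/W
R_ceramic-fibre blanket = R_total − R_other = 0.2233 K/W
k = L/(R·A) = 0.12/(0.2233×6.16)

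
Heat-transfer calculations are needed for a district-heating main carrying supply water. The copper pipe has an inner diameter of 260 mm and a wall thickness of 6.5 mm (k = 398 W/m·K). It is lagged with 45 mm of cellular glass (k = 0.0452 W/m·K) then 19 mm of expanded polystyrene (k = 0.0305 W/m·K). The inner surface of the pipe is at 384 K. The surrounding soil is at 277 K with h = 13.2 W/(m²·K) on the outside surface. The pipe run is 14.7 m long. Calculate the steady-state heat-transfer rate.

Q ≈ 994 W

For a radial system each layer contributes R = ln(r_out/r_in)/(2πkL); films add R = 1/(hA).
R_copper pipe wall = ln(136.5/130)/(2π×398×14.7) = 1.327×10^-6 K/W
R_cellular glass = ln(181.5/136.5)/(2π×0.0452×14.7) = 0.06825 K/W
R_expanded polystyrene = ln(200.5/181.5)/(2π×0.0305×14.7) = 0.03534 K/W
R_outer film = 1/(h_o·2πr_oL) = 1/(13.2×2π×0.2005×14.7) = 0.004091 K/W
R_total = 0.1077 K/W
Q = ΔT/R_total = 107/0.1077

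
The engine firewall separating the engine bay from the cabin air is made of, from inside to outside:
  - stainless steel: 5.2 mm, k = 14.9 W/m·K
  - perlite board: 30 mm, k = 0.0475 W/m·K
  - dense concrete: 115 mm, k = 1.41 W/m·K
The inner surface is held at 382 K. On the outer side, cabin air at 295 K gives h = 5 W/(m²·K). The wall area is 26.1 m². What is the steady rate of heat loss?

Q ≈ 2490 W

Model the wall as resistances in series:
R_stainless steel = L/(kA) = 0.0052/(14.9×26.1) = 1.337×10^-5 K/W
R_perlite board = L/(kA) = 0.03/(0.0475×26.1) = 0.0242 K/W
R_dense concrete = L/(kA) = 0.115/(1.41×26.1) = 0.003125 K/W
R_outer film = 1/(h_o·A) = 1/(5×26.1) = 0.007663 K/W
R_total = 0.035 K/W
Q = ΔT / R_total = 87 / 0.035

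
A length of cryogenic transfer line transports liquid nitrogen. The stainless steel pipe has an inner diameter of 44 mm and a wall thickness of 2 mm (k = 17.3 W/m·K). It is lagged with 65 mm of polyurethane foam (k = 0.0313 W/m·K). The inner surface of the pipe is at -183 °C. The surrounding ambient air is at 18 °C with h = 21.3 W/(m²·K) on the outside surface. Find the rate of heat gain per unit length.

q′ ≈ 29.8 W/m

Per-layer cylindrical resistances, series-summed:
R_stainless steel pipe wall = ln(24/22)/(2π×17.3×1) = 8.005×10^-4 K/W
R_polyurethane foam = ln(89/24)/(2π×0.0313×1) = 6.664 K/W
R_outer film = 1/(h_o·2πr_oL) = 1/(21.3×2π×0.089×1) = 0.08396 K/W
R_total = 6.749 K/W
Q = ΔT/R_total = 201/6.749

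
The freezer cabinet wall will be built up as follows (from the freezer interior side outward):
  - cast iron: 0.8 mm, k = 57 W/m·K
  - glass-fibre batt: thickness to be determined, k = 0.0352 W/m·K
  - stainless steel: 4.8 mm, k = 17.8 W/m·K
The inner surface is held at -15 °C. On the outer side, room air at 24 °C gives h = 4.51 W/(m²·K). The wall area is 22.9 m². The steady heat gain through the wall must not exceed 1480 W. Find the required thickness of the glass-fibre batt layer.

L ≈ 13.4 mm

Model the wall as resistances in series:
R_cast iron = L/(kA) = 0.0008/(57×22.9) = 6.129×10^-7 K/W
R_stainless steel = L/(kA) = 0.0048/(17.8×22.9) = 1.178×10^-5 K/W
R_outer film = 1/(h_o·A) = 1/(4.51×22.9) = 0.009683 K/W
Sum of the known resistances R_other = 0.009695 K/W
Required total resistance R_tot = ΔT/Q_allow = 39/1480 = 0.02635 K/W
R_glass-fibre batt = R_tot − R_other = 0.01666 K/W
L = R·k·A = 0.01666×0.0352×22.9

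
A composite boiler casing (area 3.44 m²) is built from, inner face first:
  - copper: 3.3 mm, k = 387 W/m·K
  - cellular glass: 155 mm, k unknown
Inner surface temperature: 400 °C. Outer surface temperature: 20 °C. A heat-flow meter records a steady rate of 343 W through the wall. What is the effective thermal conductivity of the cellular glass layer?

Series thermal resistances:
R_copper = L/(kA) = 0.0033/(387×3.44) = 2.479×10^-6 K/W
Sum of known resistances R_other = 2.479×10^-6 K/W
Total R = ΔT/Q = 380/343 = 1.108 K/W
R_cellular glass = R_total − R_other = 1.108 K/W
k = L/(R·A) = 0.155/(1.108×3.44)

k ≈ 0.0407 W/(m·K)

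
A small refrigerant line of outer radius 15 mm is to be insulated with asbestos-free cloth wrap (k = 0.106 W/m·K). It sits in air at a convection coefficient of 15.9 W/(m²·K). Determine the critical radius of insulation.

For a cylinder r_cr = k/h = 0.106/15.9
r_cr = 6.67 mm; since the bare radius (15 mm) is above r_cr, any added insulation will reduce heat loss.

r_cr ≈ 6.67 mm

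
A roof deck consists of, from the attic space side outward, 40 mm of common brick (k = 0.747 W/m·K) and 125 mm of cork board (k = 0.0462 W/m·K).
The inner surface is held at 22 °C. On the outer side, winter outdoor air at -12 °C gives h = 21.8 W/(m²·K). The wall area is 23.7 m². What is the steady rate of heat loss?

Q ≈ 287 W

Thermal resistances in series:
R_common brick = L/(kA) = 0.04/(0.747×23.7) = 0.002259 K/W
R_cork board = L/(kA) = 0.125/(0.0462×23.7) = 0.1142 K/W
R_outer film = 1/(h_o·A) = 1/(21.8×23.7) = 0.001936 K/W
R_total = 0.1184 K/W
Q = ΔT / R_total = 34 / 0.1184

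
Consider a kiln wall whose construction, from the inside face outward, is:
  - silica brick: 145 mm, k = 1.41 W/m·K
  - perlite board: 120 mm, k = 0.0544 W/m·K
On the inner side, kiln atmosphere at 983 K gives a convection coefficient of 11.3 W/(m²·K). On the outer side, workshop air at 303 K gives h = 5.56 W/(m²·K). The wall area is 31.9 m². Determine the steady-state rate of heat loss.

Q ≈ 8420 W

Model the wall as resistances in series:
R_inner film = 1/(h_i·A) = 1/(11.3×31.9) = 0.002774 K/W
R_silica brick = L/(kA) = 0.145/(1.41×31.9) = 0.003224 K/W
R_perlite board = L/(kA) = 0.12/(0.0544×31.9) = 0.06915 K/W
R_outer film = 1/(h_o·A) = 1/(5.56×31.9) = 0.005638 K/W
R_total = 0.08079 K/W
Q = ΔT / R_total = 680 / 0.08079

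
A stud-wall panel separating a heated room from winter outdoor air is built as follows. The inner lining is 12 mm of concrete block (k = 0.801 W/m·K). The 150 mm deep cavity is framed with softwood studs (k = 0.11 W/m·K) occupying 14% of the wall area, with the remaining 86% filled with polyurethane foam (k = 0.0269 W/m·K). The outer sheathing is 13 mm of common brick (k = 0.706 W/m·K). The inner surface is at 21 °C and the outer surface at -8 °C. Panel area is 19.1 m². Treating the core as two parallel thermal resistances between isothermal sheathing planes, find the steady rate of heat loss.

Sheathing layers in series; stud and cavity paths in parallel between them.
R_inner = 0.012/(0.801×19.1) = 7.844×10^-4 K/W
R_stud  = 0.15/(0.11×0.14×19.1) = 0.51 K/W
R_cav   = 0.15/(0.0269×0.86×19.1) = 0.3395 K/W
1/R_core = 1/R_stud + 1/R_cav → R_core = 0.2038 K/W
R_outer = 0.013/(0.706×19.1) = 9.641×10^-4 K/W
R_total = 0.2056 K/W
Q = ΔT/R_total = 29/0.2056

Q ≈ 141 W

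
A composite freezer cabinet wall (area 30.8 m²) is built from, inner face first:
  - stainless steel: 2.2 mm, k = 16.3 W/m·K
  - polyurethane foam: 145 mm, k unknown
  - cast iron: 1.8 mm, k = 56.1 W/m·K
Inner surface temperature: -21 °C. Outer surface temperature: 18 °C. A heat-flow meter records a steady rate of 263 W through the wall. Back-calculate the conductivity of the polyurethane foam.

k ≈ 0.0317 W/(m·K)

Model the wall as resistances in series:
R_stainless steel = L/(kA) = 0.0022/(16.3×30.8) = 4.382×10^-6 K/W
R_cast iron = L/(kA) = 0.0018/(56.1×30.8) = 1.042×10^-6 K/W
Sum of known resistances R_other = 5.424×10^-6 K/W
Total R = ΔT/Q = 39/263 = 0.1483 K/W
R_polyurethane foam = R_total − R_other = 0.1483 K/W
k = L/(R·A) = 0.145/(0.1483×30.8)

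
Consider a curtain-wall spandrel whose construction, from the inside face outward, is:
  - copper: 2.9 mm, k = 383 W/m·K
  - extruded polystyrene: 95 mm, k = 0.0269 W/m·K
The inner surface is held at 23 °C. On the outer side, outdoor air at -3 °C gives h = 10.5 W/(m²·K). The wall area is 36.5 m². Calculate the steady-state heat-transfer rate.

Series thermal resistances:
R_copper = L/(kA) = 0.0029/(383×36.5) = 2.074×10^-7 K/W
R_extruded polystyrene = L/(kA) = 0.095/(0.0269×36.5) = 0.09676 K/W
R_outer film = 1/(h_o·A) = 1/(10.5×36.5) = 0.002609 K/W
R_total = 0.09937 K/W
Q = ΔT / R_total = 26 / 0.09937

Q ≈ 262 W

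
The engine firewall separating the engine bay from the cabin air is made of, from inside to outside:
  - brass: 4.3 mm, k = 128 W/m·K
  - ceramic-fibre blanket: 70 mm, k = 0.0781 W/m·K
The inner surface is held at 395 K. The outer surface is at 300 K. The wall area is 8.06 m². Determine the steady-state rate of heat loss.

Thermal resistances in series:
R_brass = L/(kA) = 0.0043/(128×8.06) = 4.168×10^-6 K/W
R_ceramic-fibre blanket = L/(kA) = 0.07/(0.0781×8.06) = 0.1112 K/W
R_total = 0.1112 K/W
Q = ΔT / R_total = 95 / 0.1112

Q ≈ 854 W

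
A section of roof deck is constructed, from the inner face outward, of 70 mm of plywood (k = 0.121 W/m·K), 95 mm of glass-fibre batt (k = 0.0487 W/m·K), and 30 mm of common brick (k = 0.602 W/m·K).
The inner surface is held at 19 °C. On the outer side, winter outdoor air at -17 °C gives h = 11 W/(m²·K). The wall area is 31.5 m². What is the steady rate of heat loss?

Q ≈ 425 W

Using the resistance-network approach (series):
R_plywood = L/(kA) = 0.07/(0.121×31.5) = 0.01837 K/W
R_glass-fibre batt = L/(kA) = 0.095/(0.0487×31.5) = 0.06193 K/W
R_common brick = L/(kA) = 0.03/(0.602×31.5) = 0.001582 K/W
R_outer film = 1/(h_o·A) = 1/(11×31.5) = 0.002886 K/W
R_total = 0.08476 K/W
Q = ΔT / R_total = 36 / 0.08476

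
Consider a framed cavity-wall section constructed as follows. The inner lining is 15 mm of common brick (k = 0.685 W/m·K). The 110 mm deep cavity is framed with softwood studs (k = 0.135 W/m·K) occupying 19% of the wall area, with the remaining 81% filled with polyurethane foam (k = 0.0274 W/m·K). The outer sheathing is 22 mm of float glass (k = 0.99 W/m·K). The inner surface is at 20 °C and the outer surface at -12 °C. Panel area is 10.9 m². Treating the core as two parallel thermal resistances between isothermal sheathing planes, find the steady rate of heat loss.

Sheathing layers in series; stud and cavity paths in parallel between them.
R_inner = 0.015/(0.685×10.9) = 0.002009 K/W
R_stud  = 0.11/(0.135×0.19×10.9) = 0.3934 K/W
R_cav   = 0.11/(0.0274×0.81×10.9) = 0.4547 K/W
1/R_core = 1/R_stud + 1/R_cav → R_core = 0.2109 K/W
R_outer = 0.022/(0.99×10.9) = 0.002039 K/W
R_total = 0.215 K/W
Q = ΔT/R_total = 32/0.215

Q ≈ 149 W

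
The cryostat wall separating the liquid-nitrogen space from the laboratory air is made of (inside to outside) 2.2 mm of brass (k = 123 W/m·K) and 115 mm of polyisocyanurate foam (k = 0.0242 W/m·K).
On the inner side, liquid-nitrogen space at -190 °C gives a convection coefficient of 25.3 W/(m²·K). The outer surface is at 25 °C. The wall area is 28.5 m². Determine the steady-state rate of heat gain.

Treating each layer as a thermal resistance in series:
R_inner film = 1/(h_i·A) = 1/(25.3×28.5) = 0.001387 K/W
R_brass = L/(kA) = 0.0022/(123×28.5) = 6.276×10^-7 K/W
R_polyisocyanurate foam = L/(kA) = 0.115/(0.0242×28.5) = 0.1667 K/W
R_total = 0.1681 K/W
Q = ΔT / R_total = 215 / 0.1681

Q ≈ 1280 W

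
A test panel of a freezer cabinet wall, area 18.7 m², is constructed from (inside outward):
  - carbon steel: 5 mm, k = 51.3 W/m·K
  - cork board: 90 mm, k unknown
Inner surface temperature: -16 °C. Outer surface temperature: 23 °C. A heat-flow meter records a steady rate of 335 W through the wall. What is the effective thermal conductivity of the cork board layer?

k ≈ 0.0413 W/(m·K)

Using the resistance-network approach (series):
R_carbon steel = L/(kA) = 0.005/(51.3×18.7) = 5.212×10^-6 K/W
Sum of known resistances R_other = 5.212×10^-6 K/W
Total R = ΔT/Q = 39/335 = 0.1164 K/W
R_cork board = R_total − R_other = 0.1164 K/W
k = L/(R·A) = 0.09/(0.1164×18.7)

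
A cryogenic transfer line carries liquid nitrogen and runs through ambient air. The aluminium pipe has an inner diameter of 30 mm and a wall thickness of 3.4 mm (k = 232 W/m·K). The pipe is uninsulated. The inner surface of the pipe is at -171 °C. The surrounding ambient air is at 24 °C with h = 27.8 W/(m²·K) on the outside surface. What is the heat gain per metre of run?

q′ ≈ 626 W/m

Treating each annulus and film as a series resistance:
R_aluminium pipe wall = ln(18.4/15)/(2π×232×1) = 1.402×10^-4 K/W
R_outer film = 1/(h_o·2πr_oL) = 1/(27.8×2π×0.0184×1) = 0.3111 K/W
R_total = 0.3113 K/W
Q = ΔT/R_total = 195/0.3113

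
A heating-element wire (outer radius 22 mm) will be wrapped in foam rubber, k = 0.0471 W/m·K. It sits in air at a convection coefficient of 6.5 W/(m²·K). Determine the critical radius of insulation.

r_cr ≈ 7.25 mm

For a cylinder r_cr = k/h = 0.0471/6.5
r_cr = 7.25 mm; since the bare radius (22 mm) is above r_cr, any added insulation will reduce heat loss.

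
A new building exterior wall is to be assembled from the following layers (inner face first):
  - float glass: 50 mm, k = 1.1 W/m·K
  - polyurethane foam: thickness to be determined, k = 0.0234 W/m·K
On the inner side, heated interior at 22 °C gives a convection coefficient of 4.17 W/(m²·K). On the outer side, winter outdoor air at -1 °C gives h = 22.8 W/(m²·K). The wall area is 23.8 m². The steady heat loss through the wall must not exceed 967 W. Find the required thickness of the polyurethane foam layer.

L ≈ 5.54 mm

Model the wall as resistances in series:
R_inner film = 1/(h_i·A) = 1/(4.17×23.8) = 0.01008 K/W
R_float glass = L/(kA) = 0.05/(1.1×23.8) = 0.00191 K/W
R_outer film = 1/(h_o·A) = 1/(22.8×23.8) = 0.001843 K/W
Sum of the known resistances R_other = 0.01383 K/W
Required total resistance R_tot = ΔT/Q_allow = 23/967 = 0.02378 K/W
R_polyurethane foam = R_tot − R_other = 0.009956 K/W
L = R·k·A = 0.009956×0.0234×23.8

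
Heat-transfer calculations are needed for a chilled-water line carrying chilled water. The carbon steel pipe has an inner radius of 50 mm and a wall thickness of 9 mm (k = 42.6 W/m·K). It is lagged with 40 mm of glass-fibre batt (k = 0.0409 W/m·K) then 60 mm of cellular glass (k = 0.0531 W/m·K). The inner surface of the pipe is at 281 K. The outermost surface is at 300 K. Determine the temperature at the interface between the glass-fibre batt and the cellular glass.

T ≈ 292 K

Treating each annulus and film as a series resistance:
R_carbon steel pipe wall = ln(59/50)/(2π×42.6×1) = 6.184×10^-4 K/W
R_glass-fibre batt = ln(99/59)/(2π×0.0409×1) = 2.014 K/W
R_cellular glass = ln(159/99)/(2π×0.0531×1) = 1.42 K/W
R_total = 3.435 K/W
Q = ΔT/R_total = 19/3.435
Q = 5.53 W/m
T_interface = T_inner + Q·ΣR(inner→interface) = 281 + 5.53×2.015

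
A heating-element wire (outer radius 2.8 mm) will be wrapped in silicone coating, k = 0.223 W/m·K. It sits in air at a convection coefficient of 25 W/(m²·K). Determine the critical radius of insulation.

r_cr ≈ 8.92 mm

For a cylinder r_cr = k/h = 0.223/25
r_cr = 8.92 mm; since the bare radius (2.8 mm) is below r_cr, adding a thin layer of insulation will *increase* heat loss.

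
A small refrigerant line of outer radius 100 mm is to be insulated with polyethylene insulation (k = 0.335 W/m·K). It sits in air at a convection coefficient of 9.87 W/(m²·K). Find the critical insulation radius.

For a cylinder r_cr = k/h = 0.335/9.87
r_cr = 33.9 mm; since the bare radius (100 mm) is above r_cr, any added insulation will reduce heat loss.

r_cr ≈ 33.9 mm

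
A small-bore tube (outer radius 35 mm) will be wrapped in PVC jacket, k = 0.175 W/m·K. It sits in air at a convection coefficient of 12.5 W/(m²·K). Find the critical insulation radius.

r_cr ≈ 14 mm

For a cylinder r_cr = k/h = 0.175/12.5
r_cr = 14 mm; since the bare radius (35 mm) is above r_cr, any added insulation will reduce heat loss.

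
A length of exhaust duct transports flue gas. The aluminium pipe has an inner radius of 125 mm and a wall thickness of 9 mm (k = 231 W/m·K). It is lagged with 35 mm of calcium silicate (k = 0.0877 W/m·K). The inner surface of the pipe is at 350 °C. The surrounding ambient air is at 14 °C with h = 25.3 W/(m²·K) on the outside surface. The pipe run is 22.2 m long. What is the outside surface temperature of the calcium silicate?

Treating each annulus and film as a series resistance:
R_aluminium pipe wall = ln(134/125)/(2π×231×22.2) = 2.158×10^-6 K/W
R_calcium silicate = ln(169/134)/(2π×0.0877×22.2) = 0.01897 K/W
R_outer film = 1/(h_o·2πr_oL) = 1/(25.3×2π×0.169×22.2) = 0.001677 K/W
R_total = 0.02065 K/W
Q = ΔT/R_total = 336/0.02065
Q = 16300 W
T_interface = T_inner − Q·ΣR(inner→interface) = 350 − 16300×0.01897

T ≈ 41.3 °C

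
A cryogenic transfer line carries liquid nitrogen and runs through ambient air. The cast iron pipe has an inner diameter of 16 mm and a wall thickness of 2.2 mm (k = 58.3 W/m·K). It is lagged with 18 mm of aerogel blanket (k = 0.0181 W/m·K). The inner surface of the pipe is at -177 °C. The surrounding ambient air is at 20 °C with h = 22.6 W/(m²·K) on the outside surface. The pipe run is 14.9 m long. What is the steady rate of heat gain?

Treating each annulus and film as a series resistance:
R_cast iron pipe wall = ln(10.2/8)/(2π×58.3×14.9) = 4.451×10^-5 K/W
R_aerogel blanket = ln(28.2/10.2)/(2π×0.0181×14.9) = 0.6001 K/W
R_outer film = 1/(h_o·2πr_oL) = 1/(22.6×2π×0.0282×14.9) = 0.01676 K/W
R_total = 0.6169 K/W
Q = ΔT/R_total = 197/0.6169

Q ≈ 319 W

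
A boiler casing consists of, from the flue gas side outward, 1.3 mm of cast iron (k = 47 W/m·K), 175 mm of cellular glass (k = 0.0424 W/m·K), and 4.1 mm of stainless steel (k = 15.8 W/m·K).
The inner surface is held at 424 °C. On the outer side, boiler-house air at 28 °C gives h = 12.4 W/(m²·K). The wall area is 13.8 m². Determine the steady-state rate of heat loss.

Model the wall as resistances in series:
R_cast iron = L/(kA) = 0.0013/(47×13.8) = 2.004×10^-6 K/W
R_cellular glass = L/(kA) = 0.175/(0.0424×13.8) = 0.2991 K/W
R_stainless steel = L/(kA) = 0.0041/(15.8×13.8) = 1.88×10^-5 K/W
R_outer film = 1/(h_o·A) = 1/(12.4×13.8) = 0.005844 K/W
R_total = 0.3049 K/W
Q = ΔT / R_total = 396 / 0.3049

Q ≈ 1300 W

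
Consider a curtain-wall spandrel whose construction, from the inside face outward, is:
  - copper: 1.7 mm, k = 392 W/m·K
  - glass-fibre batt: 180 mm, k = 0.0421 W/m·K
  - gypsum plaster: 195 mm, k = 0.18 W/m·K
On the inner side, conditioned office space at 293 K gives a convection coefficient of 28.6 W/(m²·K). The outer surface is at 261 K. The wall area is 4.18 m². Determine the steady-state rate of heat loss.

Treating each layer as a thermal resistance in series:
R_inner film = 1/(h_i·A) = 1/(28.6×4.18) = 0.008365 K/W
R_copper = L/(kA) = 0.0017/(392×4.18) = 1.037×10^-6 K/W
R_glass-fibre batt = L/(kA) = 0.18/(0.0421×4.18) = 1.023 K/W
R_gypsum plaster = L/(kA) = 0.195/(0.18×4.18) = 0.2592 K/W
R_total = 1.29 K/W
Q = ΔT / R_total = 32 / 1.29

Q ≈ 24.8 W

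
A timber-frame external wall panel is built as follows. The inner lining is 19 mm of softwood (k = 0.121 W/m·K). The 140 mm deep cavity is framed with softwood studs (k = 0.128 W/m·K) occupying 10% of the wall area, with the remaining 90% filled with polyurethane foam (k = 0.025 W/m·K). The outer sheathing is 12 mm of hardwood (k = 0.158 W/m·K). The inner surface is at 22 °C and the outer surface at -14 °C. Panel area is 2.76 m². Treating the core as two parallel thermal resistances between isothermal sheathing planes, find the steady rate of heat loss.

Q ≈ 23.7 W

Sheathing layers in series; stud and cavity paths in parallel between them.
R_inner = 0.019/(0.121×2.76) = 0.05689 K/W
R_stud  = 0.14/(0.128×0.1×2.76) = 3.963 K/W
R_cav   = 0.14/(0.025×0.9×2.76) = 2.254 K/W
1/R_core = 1/R_stud + 1/R_cav → R_core = 1.437 K/W
R_outer = 0.012/(0.158×2.76) = 0.02752 K/W
R_total = 1.521 K/W
Q = ΔT/R_total = 36/1.521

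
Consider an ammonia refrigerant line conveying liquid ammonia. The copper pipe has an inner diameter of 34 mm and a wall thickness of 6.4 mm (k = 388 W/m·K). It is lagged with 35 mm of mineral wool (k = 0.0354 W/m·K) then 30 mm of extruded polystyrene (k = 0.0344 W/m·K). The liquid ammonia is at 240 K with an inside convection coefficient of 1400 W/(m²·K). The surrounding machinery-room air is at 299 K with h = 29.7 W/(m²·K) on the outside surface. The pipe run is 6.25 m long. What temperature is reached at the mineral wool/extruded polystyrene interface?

T ≈ 280 K

For a radial system each layer contributes R = ln(r_out/r_in)/(2πkL); films add R = 1/(hA).
R_inner film = 1/(h_i·2πr₁L) = 1/(1400×2π×0.017×6.25) = 0.00107 K/W
R_copper pipe wall = ln(23.4/17)/(2π×388×6.25) = 2.097×10^-5 K/W
R_mineral wool = ln(58.4/23.4)/(2π×0.0354×6.25) = 0.6579 K/W
R_extruded polystyrene = ln(88.4/58.4)/(2π×0.0344×6.25) = 0.3069 K/W
R_outer film = 1/(h_o·2πr_oL) = 1/(29.7×2π×0.0884×6.25) = 0.009699 K/W
R_total = 0.9756 K/W
Q = ΔT/R_total = 59/0.9756
Q = 60.5 W
T_interface = T_inner + Q·ΣR(inner→interface) = 240 + 60.5×0.659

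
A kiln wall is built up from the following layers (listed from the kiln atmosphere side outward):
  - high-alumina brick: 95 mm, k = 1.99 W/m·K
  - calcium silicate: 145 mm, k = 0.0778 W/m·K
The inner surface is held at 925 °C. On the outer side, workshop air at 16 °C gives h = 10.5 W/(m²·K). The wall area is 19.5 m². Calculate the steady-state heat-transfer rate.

Using the resistance-network approach (series):
R_high-alumina brick = L/(kA) = 0.095/(1.99×19.5) = 0.002448 K/W
R_calcium silicate = L/(kA) = 0.145/(0.0778×19.5) = 0.09558 K/W
R_outer film = 1/(h_o·A) = 1/(10.5×19.5) = 0.004884 K/W
R_total = 0.1029 K/W
Q = ΔT / R_total = 909 / 0.1029

Q ≈ 8830 W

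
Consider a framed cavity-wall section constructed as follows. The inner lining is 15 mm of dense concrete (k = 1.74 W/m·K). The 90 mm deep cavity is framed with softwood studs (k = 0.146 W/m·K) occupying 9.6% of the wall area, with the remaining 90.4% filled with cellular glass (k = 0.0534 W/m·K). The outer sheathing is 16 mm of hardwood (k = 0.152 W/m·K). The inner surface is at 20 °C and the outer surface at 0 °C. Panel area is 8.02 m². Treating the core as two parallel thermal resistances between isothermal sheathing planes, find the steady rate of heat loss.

Sheathing layers in series; stud and cavity paths in parallel between them.
R_inner = 0.015/(1.74×8.02) = 0.001075 K/W
R_stud  = 0.09/(0.146×0.096×8.02) = 0.8007 K/W
R_cav   = 0.09/(0.0534×0.904×8.02) = 0.2325 K/W
1/R_core = 1/R_stud + 1/R_cav → R_core = 0.1802 K/W
R_outer = 0.016/(0.152×8.02) = 0.01313 K/W
R_total = 0.1944 K/W
Q = ΔT/R_total = 20/0.1944

Q ≈ 103 W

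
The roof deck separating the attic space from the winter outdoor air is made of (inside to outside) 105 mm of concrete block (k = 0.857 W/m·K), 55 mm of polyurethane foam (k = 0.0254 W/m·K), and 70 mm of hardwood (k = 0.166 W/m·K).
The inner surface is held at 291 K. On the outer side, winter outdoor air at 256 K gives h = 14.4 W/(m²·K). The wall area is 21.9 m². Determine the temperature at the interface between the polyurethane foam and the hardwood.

T ≈ 262 K

Using the resistance-network approach (series):
R_concrete block = L/(kA) = 0.105/(0.857×21.9) = 0.005595 K/W
R_polyurethane foam = L/(kA) = 0.055/(0.0254×21.9) = 0.09887 K/W
R_hardwood = L/(kA) = 0.07/(0.166×21.9) = 0.01926 K/W
R_outer film = 1/(h_o·A) = 1/(14.4×21.9) = 0.003171 K/W
R_total = 0.1269 K/W;  Q = ΔT/R_total = 35/0.1269 = 275.8 W
T_interface = T_inner − Q·ΣR(inner→interface) = 291 − 276×0.1045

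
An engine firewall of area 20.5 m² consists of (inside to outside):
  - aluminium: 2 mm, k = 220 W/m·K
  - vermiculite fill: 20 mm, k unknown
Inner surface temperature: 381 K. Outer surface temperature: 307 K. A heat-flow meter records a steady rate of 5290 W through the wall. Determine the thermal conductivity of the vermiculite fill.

Using the resistance-network approach (series):
R_aluminium = L/(kA) = 0.002/(220×20.5) = 4.435×10^-7 K/W
Sum of known resistances R_other = 4.435×10^-7 K/W
Total R = ΔT/Q = 74/5290 = 0.01399 K/W
R_vermiculite fill = R_total − R_other = 0.01399 K/W
k = L/(R·A) = 0.02/(0.01399×20.5)

k ≈ 0.0697 W/(m·K)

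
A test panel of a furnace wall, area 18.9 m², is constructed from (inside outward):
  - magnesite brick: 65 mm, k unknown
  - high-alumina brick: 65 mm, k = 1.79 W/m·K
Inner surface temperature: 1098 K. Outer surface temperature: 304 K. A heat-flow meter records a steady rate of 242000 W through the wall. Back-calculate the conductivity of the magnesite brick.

k ≈ 2.53 W/(m·K)

Model the wall as resistances in series:
R_high-alumina brick = L/(kA) = 0.065/(1.79×18.9) = 0.001921 K/W
Sum of known resistances R_other = 0.001921 K/W
Total R = ΔT/Q = 794/242000 = 0.003281 K/W
R_magnesite brick = R_total − R_other = 0.00136 K/W
k = L/(R·A) = 0.065/(0.00136×18.9)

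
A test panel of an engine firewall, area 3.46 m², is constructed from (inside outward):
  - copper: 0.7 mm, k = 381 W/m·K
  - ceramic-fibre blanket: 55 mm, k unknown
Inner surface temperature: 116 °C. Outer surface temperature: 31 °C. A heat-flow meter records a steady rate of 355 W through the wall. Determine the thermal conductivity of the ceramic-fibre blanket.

k ≈ 0.0664 W/(m·K)

Series thermal resistances:
R_copper = L/(kA) = 0.0007/(381×3.46) = 5.31×10^-7 K/W
Sum of known resistances R_other = 5.31×10^-7 K/W
Total R = ΔT/Q = 85/355 = 0.2394 K/W
R_ceramic-fibre blanket = R_total − R_other = 0.2394 K/W
k = L/(R·A) = 0.055/(0.2394×3.46)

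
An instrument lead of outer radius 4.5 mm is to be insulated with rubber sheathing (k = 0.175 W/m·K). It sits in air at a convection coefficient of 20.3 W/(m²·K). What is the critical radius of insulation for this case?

r_cr ≈ 8.62 mm

For a cylinder r_cr = k/h = 0.175/20.3
r_cr = 8.62 mm; since the bare radius (4.5 mm) is below r_cr, adding a thin layer of insulation will *increase* heat loss.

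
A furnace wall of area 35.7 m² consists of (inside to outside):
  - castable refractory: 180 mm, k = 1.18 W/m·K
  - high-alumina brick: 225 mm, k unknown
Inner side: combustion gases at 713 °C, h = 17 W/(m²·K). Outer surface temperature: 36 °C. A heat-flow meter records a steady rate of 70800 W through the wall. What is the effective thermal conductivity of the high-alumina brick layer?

Using the resistance-network approach (series):
R_inner film = 1/(h_i·A) = 1/(17×35.7) = 0.001648 K/W
R_castable refractory = L/(kA) = 0.18/(1.18×35.7) = 0.004273 K/W
Sum of known resistances R_other = 0.005921 K/W
Total R = ΔT/Q = 677/70800 = 0.009562 K/W
R_high-alumina brick = R_total − R_other = 0.003642 K/W
k = L/(R·A) = 0.225/(0.003642×35.7)

k ≈ 1.73 W/(m·K)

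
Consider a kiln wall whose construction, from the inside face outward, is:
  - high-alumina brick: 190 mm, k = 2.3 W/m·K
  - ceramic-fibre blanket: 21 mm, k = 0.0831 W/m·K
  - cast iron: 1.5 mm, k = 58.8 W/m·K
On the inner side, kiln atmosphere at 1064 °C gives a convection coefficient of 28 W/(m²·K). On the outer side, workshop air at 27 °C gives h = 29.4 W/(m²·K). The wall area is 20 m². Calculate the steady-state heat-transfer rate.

Q ≈ 51200 W

Series thermal resistances:
R_inner film = 1/(h_i·A) = 1/(28×20) = 0.001786 K/W
R_high-alumina brick = L/(kA) = 0.19/(2.3×20) = 0.00413 K/W
R_ceramic-fibre blanket = L/(kA) = 0.021/(0.0831×20) = 0.01264 K/W
R_cast iron = L/(kA) = 0.0015/(58.8×20) = 1.276×10^-6 K/W
R_outer film = 1/(h_o·A) = 1/(29.4×20) = 0.001701 K/W
R_total = 0.02025 K/W
Q = ΔT / R_total = 1037 / 0.02025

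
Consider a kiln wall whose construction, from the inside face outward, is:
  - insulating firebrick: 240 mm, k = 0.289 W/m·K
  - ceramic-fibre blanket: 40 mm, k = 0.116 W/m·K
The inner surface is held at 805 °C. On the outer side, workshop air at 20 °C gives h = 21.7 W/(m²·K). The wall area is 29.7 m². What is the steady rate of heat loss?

Q ≈ 19100 W

Model the wall as resistances in series:
R_insulating firebrick = L/(kA) = 0.24/(0.289×29.7) = 0.02796 K/W
R_ceramic-fibre blanket = L/(kA) = 0.04/(0.116×29.7) = 0.01161 K/W
R_outer film = 1/(h_o·A) = 1/(21.7×29.7) = 0.001552 K/W
R_total = 0.04112 K/W
Q = ΔT / R_total = 785 / 0.04112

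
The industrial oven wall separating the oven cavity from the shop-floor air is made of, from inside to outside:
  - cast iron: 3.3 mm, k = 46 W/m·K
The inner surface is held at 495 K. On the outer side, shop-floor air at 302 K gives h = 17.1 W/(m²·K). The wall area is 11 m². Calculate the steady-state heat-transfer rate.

Q ≈ 36300 W

Thermal resistances in series:
R_cast iron = L/(kA) = 0.0033/(46×11) = 6.522×10^-6 K/W
R_outer film = 1/(h_o·A) = 1/(17.1×11) = 0.005316 K/W
R_total = 0.005323 K/W
Q = ΔT / R_total = 193 / 0.005323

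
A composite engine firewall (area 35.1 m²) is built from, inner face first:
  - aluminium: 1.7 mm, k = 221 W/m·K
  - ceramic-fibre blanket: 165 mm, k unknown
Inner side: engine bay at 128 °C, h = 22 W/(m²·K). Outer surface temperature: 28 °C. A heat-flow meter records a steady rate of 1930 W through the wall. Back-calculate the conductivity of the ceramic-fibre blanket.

k ≈ 0.0931 W/(m·K)

Series thermal resistances:
R_inner film = 1/(h_i·A) = 1/(22×35.1) = 0.001295 K/W
R_aluminium = L/(kA) = 0.0017/(221×35.1) = 2.192×10^-7 K/W
Sum of known resistances R_other = 0.001295 K/W
Total R = ΔT/Q = 100/1930 = 0.05181 K/W
R_ceramic-fibre blanket = R_total − R_other = 0.05052 K/W
k = L/(R·A) = 0.165/(0.05052×35.1)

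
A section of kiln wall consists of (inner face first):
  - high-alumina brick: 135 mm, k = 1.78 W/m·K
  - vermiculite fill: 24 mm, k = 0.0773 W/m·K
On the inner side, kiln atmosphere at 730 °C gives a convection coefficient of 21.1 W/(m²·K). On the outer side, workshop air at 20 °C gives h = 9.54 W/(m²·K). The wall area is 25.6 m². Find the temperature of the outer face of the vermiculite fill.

T ≈ 158 °C

Model the wall as resistances in series:
R_inner film = 1/(h_i·A) = 1/(21.1×25.6) = 0.001851 K/W
R_high-alumina brick = L/(kA) = 0.135/(1.78×25.6) = 0.002963 K/W
R_vermiculite fill = L/(kA) = 0.024/(0.0773×25.6) = 0.01213 K/W
R_outer film = 1/(h_o·A) = 1/(9.54×25.6) = 0.004095 K/W
R_total = 0.02104 K/W;  Q = ΔT/R_total = 710/0.02104 = 33750 W
T_interface = T_inner − Q·ΣR(inner→interface) = 730 − 33800×0.01694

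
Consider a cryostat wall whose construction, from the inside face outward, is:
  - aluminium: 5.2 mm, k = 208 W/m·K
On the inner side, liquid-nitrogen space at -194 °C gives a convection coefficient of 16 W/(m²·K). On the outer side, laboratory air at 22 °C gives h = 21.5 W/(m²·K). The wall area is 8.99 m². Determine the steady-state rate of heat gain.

Thermal resistances in series:
R_inner film = 1/(h_i·A) = 1/(16×8.99) = 0.006952 K/W
R_aluminium = L/(kA) = 0.0052/(208×8.99) = 2.781×10^-6 K/W
R_outer film = 1/(h_o·A) = 1/(21.5×8.99) = 0.005174 K/W
R_total = 0.01213 K/W
Q = ΔT / R_total = 216 / 0.01213

Q ≈ 17800 W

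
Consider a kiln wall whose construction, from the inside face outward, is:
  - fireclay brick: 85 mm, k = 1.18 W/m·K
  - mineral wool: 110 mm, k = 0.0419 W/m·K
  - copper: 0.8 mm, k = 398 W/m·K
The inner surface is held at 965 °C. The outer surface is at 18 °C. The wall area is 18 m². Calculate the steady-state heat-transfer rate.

Q ≈ 6320 W

Series thermal resistances:
R_fireclay brick = L/(kA) = 0.085/(1.18×18) = 0.004002 K/W
R_mineral wool = L/(kA) = 0.11/(0.0419×18) = 0.1458 K/W
R_copper = L/(kA) = 0.0008/(398×18) = 1.117×10^-7 K/W
R_total = 0.1499 K/W
Q = ΔT / R_total = 947 / 0.1499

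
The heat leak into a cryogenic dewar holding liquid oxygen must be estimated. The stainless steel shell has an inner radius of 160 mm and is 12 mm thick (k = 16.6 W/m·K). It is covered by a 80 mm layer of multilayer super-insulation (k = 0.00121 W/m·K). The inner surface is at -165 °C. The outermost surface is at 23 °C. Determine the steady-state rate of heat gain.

Each spherical layer contributes R = (1/r_i − 1/r_o)/(4πk):
R_stainless steel shell = (1/0.16 − 1/0.172)/(4π×16.6) = 0.00209 K/W
R_multilayer super-insulation = (1/0.172 − 1/0.252)/(4π×0.00121) = 121.4 K/W
R_total = 121.4 K/W
Q = ΔT/R_total = 188/121.4

Q ≈ 1.55 W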